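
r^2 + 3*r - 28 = (r - 4)*(r + 7)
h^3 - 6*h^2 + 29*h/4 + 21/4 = (h - 7/2)*(h - 3)*(h + 1/2)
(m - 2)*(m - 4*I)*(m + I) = m^3 - 2*m^2 - 3*I*m^2 + 4*m + 6*I*m - 8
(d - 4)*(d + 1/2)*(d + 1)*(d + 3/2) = d^4 - d^3 - 37*d^2/4 - 41*d/4 - 3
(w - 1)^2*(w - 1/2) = w^3 - 5*w^2/2 + 2*w - 1/2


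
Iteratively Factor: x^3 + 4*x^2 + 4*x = (x + 2)*(x^2 + 2*x) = x*(x + 2)*(x + 2)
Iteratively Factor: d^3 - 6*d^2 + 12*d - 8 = (d - 2)*(d^2 - 4*d + 4) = (d - 2)^2*(d - 2)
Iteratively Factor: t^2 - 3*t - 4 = (t - 4)*(t + 1)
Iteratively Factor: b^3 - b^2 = (b - 1)*(b^2) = b*(b - 1)*(b)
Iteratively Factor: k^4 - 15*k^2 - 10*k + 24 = (k - 1)*(k^3 + k^2 - 14*k - 24) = (k - 4)*(k - 1)*(k^2 + 5*k + 6) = (k - 4)*(k - 1)*(k + 3)*(k + 2)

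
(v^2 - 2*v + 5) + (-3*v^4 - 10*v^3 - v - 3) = -3*v^4 - 10*v^3 + v^2 - 3*v + 2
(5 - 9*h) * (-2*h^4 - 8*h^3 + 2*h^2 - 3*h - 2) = 18*h^5 + 62*h^4 - 58*h^3 + 37*h^2 + 3*h - 10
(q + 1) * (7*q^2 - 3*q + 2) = 7*q^3 + 4*q^2 - q + 2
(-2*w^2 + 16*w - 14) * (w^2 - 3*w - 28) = -2*w^4 + 22*w^3 - 6*w^2 - 406*w + 392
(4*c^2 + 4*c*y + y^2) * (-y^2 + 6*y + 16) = -4*c^2*y^2 + 24*c^2*y + 64*c^2 - 4*c*y^3 + 24*c*y^2 + 64*c*y - y^4 + 6*y^3 + 16*y^2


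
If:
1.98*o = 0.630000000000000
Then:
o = 0.32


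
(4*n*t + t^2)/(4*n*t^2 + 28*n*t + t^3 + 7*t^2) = 1/(t + 7)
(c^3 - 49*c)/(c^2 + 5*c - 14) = c*(c - 7)/(c - 2)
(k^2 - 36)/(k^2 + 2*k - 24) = (k - 6)/(k - 4)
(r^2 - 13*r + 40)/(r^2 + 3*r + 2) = (r^2 - 13*r + 40)/(r^2 + 3*r + 2)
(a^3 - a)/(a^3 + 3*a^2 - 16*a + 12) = a*(a + 1)/(a^2 + 4*a - 12)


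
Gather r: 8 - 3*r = 8 - 3*r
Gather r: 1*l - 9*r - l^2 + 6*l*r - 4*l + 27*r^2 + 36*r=-l^2 - 3*l + 27*r^2 + r*(6*l + 27)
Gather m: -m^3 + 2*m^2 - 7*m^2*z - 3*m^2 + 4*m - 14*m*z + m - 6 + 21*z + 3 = -m^3 + m^2*(-7*z - 1) + m*(5 - 14*z) + 21*z - 3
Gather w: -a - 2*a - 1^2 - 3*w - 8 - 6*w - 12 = -3*a - 9*w - 21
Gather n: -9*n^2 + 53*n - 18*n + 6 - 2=-9*n^2 + 35*n + 4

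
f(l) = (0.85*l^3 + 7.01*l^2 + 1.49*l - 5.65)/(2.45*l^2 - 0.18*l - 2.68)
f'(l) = (0.18 - 4.9*l)*(0.85*l^3 + 7.01*l^2 + 1.49*l - 5.65)/(2.45*l^2 - 0.18*l - 2.68)^2 + (2.55*l^2 + 14.02*l + 1.49)/(2.45*l^2 - 0.18*l - 2.68) = (2.0825*l^4 - 0.306000000000004*l^3 - 11.7463*l^2 - 9.8886*l - 5.0102)/(6.0025*l^4 - 0.882*l^3 - 13.0996*l^2 + 0.9648*l + 7.1824)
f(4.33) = 4.74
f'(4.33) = 0.24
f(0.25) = 1.88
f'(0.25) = -1.24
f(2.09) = 4.69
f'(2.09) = -0.69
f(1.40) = 6.69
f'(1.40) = -9.93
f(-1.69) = 1.68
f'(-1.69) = -0.16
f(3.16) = 4.52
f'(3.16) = 0.10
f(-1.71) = 1.68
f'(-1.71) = -0.14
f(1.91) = 4.85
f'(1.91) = -1.18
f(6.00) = 5.20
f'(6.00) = 0.30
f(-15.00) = -2.39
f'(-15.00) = 0.34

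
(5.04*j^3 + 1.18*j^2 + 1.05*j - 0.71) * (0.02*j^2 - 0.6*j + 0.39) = 0.1008*j^5 - 3.0004*j^4 + 1.2786*j^3 - 0.184*j^2 + 0.8355*j - 0.2769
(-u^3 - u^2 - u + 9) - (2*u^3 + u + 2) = -3*u^3 - u^2 - 2*u + 7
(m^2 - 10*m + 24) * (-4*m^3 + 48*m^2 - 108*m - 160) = -4*m^5 + 88*m^4 - 684*m^3 + 2072*m^2 - 992*m - 3840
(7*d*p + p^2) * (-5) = -35*d*p - 5*p^2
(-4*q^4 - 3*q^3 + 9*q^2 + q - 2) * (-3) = 12*q^4 + 9*q^3 - 27*q^2 - 3*q + 6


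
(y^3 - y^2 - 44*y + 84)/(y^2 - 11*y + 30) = (y^2 + 5*y - 14)/(y - 5)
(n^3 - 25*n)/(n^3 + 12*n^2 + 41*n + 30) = n*(n - 5)/(n^2 + 7*n + 6)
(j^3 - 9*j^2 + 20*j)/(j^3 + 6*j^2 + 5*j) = (j^2 - 9*j + 20)/(j^2 + 6*j + 5)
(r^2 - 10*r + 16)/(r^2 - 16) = (r^2 - 10*r + 16)/(r^2 - 16)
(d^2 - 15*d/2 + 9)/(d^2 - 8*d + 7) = (d^2 - 15*d/2 + 9)/(d^2 - 8*d + 7)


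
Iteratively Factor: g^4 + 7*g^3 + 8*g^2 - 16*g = (g - 1)*(g^3 + 8*g^2 + 16*g) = (g - 1)*(g + 4)*(g^2 + 4*g) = g*(g - 1)*(g + 4)*(g + 4)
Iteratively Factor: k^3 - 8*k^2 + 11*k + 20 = (k + 1)*(k^2 - 9*k + 20) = (k - 4)*(k + 1)*(k - 5)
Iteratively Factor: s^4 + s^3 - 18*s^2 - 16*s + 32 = (s - 4)*(s^3 + 5*s^2 + 2*s - 8) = (s - 4)*(s + 2)*(s^2 + 3*s - 4) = (s - 4)*(s - 1)*(s + 2)*(s + 4)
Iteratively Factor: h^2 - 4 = (h - 2)*(h + 2)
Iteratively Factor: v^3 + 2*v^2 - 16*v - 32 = (v - 4)*(v^2 + 6*v + 8) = (v - 4)*(v + 4)*(v + 2)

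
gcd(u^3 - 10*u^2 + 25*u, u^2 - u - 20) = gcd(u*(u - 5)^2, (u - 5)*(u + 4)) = u - 5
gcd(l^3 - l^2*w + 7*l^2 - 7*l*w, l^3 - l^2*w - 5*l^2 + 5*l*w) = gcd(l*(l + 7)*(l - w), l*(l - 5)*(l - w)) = -l^2 + l*w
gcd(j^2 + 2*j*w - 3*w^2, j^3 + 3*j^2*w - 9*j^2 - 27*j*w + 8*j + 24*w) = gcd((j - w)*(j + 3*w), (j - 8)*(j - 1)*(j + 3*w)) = j + 3*w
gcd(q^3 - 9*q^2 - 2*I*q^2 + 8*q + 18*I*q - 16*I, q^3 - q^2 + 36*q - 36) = q - 1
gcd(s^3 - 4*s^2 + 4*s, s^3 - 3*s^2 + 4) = s^2 - 4*s + 4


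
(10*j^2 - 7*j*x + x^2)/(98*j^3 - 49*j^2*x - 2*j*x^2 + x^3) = (-5*j + x)/(-49*j^2 + x^2)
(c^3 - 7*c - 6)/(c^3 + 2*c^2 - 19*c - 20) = (c^2 - c - 6)/(c^2 + c - 20)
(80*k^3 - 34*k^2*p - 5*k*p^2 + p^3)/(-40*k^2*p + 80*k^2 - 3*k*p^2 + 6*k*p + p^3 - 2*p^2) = (-2*k + p)/(p - 2)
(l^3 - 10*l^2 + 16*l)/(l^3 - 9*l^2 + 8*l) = (l - 2)/(l - 1)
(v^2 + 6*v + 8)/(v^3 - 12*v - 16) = (v + 4)/(v^2 - 2*v - 8)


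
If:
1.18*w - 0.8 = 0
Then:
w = 0.68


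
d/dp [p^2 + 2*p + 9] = 2*p + 2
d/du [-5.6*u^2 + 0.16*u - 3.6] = 0.16 - 11.2*u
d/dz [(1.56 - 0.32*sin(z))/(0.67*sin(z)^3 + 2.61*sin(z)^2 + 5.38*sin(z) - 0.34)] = (0.4288*sin(z)^3 - 2.3004*sin(z)^2 - 8.1432*sin(z) - 8.284)*cos(z)/(0.4489*sin(z)^6 + 3.4974*sin(z)^5 + 14.0213*sin(z)^4 + 27.628*sin(z)^3 + 27.1696*sin(z)^2 - 3.6584*sin(z) + 0.1156)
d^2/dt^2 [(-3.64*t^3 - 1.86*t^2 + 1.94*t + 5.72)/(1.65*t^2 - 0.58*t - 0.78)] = (-1.77635683940025e-15*t^4 - 4.81509200000001*t^3 + 69.192864*t^2 - 31.151016*t + 14.553136)/(4.492125*t^6 - 4.73715*t^5 - 4.70547*t^4 + 4.283648*t^3 + 2.224404*t^2 - 1.058616*t - 0.474552)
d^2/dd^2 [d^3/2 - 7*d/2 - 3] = 3*d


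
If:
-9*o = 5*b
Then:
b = -9*o/5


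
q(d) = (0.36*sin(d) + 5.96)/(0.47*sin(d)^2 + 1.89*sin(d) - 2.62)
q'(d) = (-0.94*sin(d)*cos(d) - 1.89*cos(d))*(0.36*sin(d) + 5.96)/(0.47*sin(d)^2 + 1.89*sin(d) - 2.62)^2 + 0.36*cos(d)/(0.47*sin(d)^2 + 1.89*sin(d) - 2.62) = (-5.6024*sin(d) + 0.0846*cos(2*d) - 12.2922)*cos(d)/(0.47*sin(d)^2 + 1.89*sin(d) - 2.62)^2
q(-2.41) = -1.56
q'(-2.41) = 0.47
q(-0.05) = -2.19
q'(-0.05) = -1.62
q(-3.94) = -6.07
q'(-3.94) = 10.83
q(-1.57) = -1.39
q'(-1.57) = -0.00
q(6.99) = -5.19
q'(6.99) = -8.48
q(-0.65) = -1.60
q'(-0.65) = -0.55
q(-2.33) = -1.52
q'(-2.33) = 0.40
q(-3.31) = -2.63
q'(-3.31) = 2.47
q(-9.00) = -1.75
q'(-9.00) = 0.82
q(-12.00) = -4.18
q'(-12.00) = -5.96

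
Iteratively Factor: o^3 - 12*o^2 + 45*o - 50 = (o - 5)*(o^2 - 7*o + 10) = (o - 5)*(o - 2)*(o - 5)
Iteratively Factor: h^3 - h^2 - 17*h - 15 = (h + 3)*(h^2 - 4*h - 5) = (h + 1)*(h + 3)*(h - 5)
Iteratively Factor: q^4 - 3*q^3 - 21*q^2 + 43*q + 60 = (q - 3)*(q^3 - 21*q - 20) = (q - 3)*(q + 4)*(q^2 - 4*q - 5) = (q - 5)*(q - 3)*(q + 4)*(q + 1)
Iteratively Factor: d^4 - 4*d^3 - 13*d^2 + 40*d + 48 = (d - 4)*(d^3 - 13*d - 12) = (d - 4)*(d + 1)*(d^2 - d - 12) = (d - 4)*(d + 1)*(d + 3)*(d - 4)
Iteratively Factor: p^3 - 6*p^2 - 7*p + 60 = (p - 5)*(p^2 - p - 12) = (p - 5)*(p + 3)*(p - 4)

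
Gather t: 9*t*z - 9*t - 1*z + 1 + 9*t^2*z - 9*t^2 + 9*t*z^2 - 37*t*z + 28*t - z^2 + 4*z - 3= t^2*(9*z - 9) + t*(9*z^2 - 28*z + 19) - z^2 + 3*z - 2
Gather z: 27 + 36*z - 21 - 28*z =8*z + 6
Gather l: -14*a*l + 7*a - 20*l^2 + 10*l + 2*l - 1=7*a - 20*l^2 + l*(12 - 14*a) - 1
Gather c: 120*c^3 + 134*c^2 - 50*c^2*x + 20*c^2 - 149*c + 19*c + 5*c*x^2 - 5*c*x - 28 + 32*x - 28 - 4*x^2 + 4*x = 120*c^3 + c^2*(154 - 50*x) + c*(5*x^2 - 5*x - 130) - 4*x^2 + 36*x - 56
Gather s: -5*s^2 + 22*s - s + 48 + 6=-5*s^2 + 21*s + 54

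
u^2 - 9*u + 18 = (u - 6)*(u - 3)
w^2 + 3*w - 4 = (w - 1)*(w + 4)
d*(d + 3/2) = d^2 + 3*d/2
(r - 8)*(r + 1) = r^2 - 7*r - 8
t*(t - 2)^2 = t^3 - 4*t^2 + 4*t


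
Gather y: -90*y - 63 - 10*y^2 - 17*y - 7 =-10*y^2 - 107*y - 70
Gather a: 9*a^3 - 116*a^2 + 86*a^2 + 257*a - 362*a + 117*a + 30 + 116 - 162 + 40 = 9*a^3 - 30*a^2 + 12*a + 24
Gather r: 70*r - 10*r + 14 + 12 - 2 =60*r + 24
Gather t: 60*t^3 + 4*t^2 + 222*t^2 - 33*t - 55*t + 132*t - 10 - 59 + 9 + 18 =60*t^3 + 226*t^2 + 44*t - 42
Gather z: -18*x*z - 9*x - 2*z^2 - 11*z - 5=-9*x - 2*z^2 + z*(-18*x - 11) - 5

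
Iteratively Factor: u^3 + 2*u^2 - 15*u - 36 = (u - 4)*(u^2 + 6*u + 9) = (u - 4)*(u + 3)*(u + 3)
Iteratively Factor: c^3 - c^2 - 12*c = (c - 4)*(c^2 + 3*c) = (c - 4)*(c + 3)*(c)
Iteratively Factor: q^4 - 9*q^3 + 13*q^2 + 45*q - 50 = (q - 1)*(q^3 - 8*q^2 + 5*q + 50) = (q - 1)*(q + 2)*(q^2 - 10*q + 25) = (q - 5)*(q - 1)*(q + 2)*(q - 5)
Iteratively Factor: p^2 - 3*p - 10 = (p - 5)*(p + 2)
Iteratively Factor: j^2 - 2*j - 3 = (j + 1)*(j - 3)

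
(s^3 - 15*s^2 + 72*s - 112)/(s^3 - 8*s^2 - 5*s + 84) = (s - 4)/(s + 3)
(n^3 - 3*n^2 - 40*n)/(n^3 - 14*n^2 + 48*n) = (n + 5)/(n - 6)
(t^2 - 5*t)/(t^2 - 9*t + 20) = t/(t - 4)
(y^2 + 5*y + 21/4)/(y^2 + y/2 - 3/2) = (y + 7/2)/(y - 1)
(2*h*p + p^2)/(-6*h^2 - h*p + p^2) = p/(-3*h + p)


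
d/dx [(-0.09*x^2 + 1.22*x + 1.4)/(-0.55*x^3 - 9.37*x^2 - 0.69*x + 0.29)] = (-0.0495*x^4 + 1.342*x^3 + 13.8035*x^2 + 26.1838*x + 1.3198)/(0.3025*x^6 + 10.307*x^5 + 88.5559*x^4 + 12.6116*x^3 - 4.9585*x^2 - 0.4002*x + 0.0841)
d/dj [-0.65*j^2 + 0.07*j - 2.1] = 0.07 - 1.3*j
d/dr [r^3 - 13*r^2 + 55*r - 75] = 3*r^2 - 26*r + 55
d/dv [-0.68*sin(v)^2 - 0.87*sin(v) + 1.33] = -(1.36*sin(v) + 0.87)*cos(v)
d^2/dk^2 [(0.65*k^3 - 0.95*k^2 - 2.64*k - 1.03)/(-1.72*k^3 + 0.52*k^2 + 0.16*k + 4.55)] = (4.45823999999999*k^6 + 45.787776*k^5 - 37.075632*k^4 + 95.111296*k^3 + 231.572616*k^2 - 69.338334*k + 30.669686)/(5.088448*k^9 - 4.615104*k^8 - 0.0247679999999995*k^7 - 39.664144*k^6 + 24.419424*k^5 + 3.782064*k^4 + 104.549444*k^3 - 32.64534*k^2 - 9.9372*k - 94.196375)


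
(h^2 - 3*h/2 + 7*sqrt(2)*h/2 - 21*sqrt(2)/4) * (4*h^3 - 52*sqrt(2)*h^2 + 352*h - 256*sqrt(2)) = 4*h^5 - 38*sqrt(2)*h^4 - 6*h^4 - 12*h^3 + 57*sqrt(2)*h^3 + 18*h^2 + 976*sqrt(2)*h^2 - 1464*sqrt(2)*h - 1792*h + 2688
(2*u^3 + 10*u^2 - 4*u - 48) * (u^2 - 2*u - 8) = 2*u^5 + 6*u^4 - 40*u^3 - 120*u^2 + 128*u + 384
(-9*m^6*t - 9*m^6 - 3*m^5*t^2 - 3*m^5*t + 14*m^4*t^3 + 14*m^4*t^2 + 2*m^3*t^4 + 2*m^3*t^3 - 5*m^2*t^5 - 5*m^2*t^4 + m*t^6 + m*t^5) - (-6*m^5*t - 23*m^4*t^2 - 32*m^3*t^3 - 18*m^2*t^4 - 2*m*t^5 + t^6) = -9*m^6*t - 9*m^6 - 3*m^5*t^2 + 3*m^5*t + 14*m^4*t^3 + 37*m^4*t^2 + 2*m^3*t^4 + 34*m^3*t^3 - 5*m^2*t^5 + 13*m^2*t^4 + m*t^6 + 3*m*t^5 - t^6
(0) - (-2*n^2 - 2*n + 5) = 2*n^2 + 2*n - 5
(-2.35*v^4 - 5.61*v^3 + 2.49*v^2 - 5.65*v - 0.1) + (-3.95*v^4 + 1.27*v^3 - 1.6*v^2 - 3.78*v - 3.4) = -6.3*v^4 - 4.34*v^3 + 0.89*v^2 - 9.43*v - 3.5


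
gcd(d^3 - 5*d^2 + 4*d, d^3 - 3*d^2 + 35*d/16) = d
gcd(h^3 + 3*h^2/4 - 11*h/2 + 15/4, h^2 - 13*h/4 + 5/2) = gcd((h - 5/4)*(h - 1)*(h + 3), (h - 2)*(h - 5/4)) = h - 5/4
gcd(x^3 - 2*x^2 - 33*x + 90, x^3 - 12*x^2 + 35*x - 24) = x - 3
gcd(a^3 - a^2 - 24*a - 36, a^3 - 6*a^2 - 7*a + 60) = a + 3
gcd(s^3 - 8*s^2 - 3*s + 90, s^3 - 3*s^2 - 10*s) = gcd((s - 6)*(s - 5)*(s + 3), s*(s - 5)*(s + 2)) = s - 5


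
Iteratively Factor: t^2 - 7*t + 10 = (t - 2)*(t - 5)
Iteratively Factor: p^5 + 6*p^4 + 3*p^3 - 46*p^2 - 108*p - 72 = (p - 3)*(p^4 + 9*p^3 + 30*p^2 + 44*p + 24) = (p - 3)*(p + 2)*(p^3 + 7*p^2 + 16*p + 12) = (p - 3)*(p + 2)^2*(p^2 + 5*p + 6) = (p - 3)*(p + 2)^3*(p + 3)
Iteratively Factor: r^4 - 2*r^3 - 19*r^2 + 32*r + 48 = (r + 1)*(r^3 - 3*r^2 - 16*r + 48) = (r - 3)*(r + 1)*(r^2 - 16) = (r - 4)*(r - 3)*(r + 1)*(r + 4)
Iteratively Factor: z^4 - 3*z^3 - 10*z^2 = (z - 5)*(z^3 + 2*z^2) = z*(z - 5)*(z^2 + 2*z) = z*(z - 5)*(z + 2)*(z)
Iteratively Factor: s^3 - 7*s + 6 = (s - 2)*(s^2 + 2*s - 3) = (s - 2)*(s + 3)*(s - 1)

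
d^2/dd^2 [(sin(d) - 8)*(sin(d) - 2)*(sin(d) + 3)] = -9*sin(d)^3 + 28*sin(d)^2 + 20*sin(d) - 14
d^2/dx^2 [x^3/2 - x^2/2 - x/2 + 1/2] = 3*x - 1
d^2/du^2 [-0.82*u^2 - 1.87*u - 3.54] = -1.64000000000000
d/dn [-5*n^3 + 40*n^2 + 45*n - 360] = -15*n^2 + 80*n + 45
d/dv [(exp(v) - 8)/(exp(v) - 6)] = 2*exp(v)/(exp(v) - 6)^2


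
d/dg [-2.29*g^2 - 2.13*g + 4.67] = -4.58*g - 2.13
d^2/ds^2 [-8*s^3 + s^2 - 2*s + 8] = 2 - 48*s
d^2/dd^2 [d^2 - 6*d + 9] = 2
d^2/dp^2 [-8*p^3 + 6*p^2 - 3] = 12 - 48*p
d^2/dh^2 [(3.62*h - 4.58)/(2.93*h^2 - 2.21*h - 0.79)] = ((42.8392 - 63.6396*h)*(-2.93*h^2 + 2.21*h + 0.79) - (3.62*h - 4.58)*(5.86*h - 2.21)*(11.72*h - 4.42))/(-2.93*h^2 + 2.21*h + 0.79)^3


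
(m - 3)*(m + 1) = m^2 - 2*m - 3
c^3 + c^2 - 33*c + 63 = (c - 3)^2*(c + 7)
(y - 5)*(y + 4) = y^2 - y - 20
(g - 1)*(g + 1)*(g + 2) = g^3 + 2*g^2 - g - 2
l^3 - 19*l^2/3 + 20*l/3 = l*(l - 5)*(l - 4/3)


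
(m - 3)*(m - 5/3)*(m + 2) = m^3 - 8*m^2/3 - 13*m/3 + 10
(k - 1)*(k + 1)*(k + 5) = k^3 + 5*k^2 - k - 5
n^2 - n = n*(n - 1)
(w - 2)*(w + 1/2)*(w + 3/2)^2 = w^4 + 3*w^3/2 - 13*w^2/4 - 51*w/8 - 9/4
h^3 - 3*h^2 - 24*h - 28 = (h - 7)*(h + 2)^2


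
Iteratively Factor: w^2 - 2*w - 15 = (w + 3)*(w - 5)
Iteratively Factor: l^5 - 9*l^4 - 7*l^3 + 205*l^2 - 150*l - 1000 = (l + 2)*(l^4 - 11*l^3 + 15*l^2 + 175*l - 500) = (l - 5)*(l + 2)*(l^3 - 6*l^2 - 15*l + 100) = (l - 5)*(l + 2)*(l + 4)*(l^2 - 10*l + 25) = (l - 5)^2*(l + 2)*(l + 4)*(l - 5)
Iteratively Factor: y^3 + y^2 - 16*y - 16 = (y - 4)*(y^2 + 5*y + 4) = (y - 4)*(y + 1)*(y + 4)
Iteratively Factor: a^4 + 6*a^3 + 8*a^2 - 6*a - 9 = (a + 3)*(a^3 + 3*a^2 - a - 3) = (a + 3)^2*(a^2 - 1) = (a + 1)*(a + 3)^2*(a - 1)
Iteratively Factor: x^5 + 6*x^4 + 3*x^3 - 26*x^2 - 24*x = (x + 1)*(x^4 + 5*x^3 - 2*x^2 - 24*x) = x*(x + 1)*(x^3 + 5*x^2 - 2*x - 24) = x*(x - 2)*(x + 1)*(x^2 + 7*x + 12) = x*(x - 2)*(x + 1)*(x + 4)*(x + 3)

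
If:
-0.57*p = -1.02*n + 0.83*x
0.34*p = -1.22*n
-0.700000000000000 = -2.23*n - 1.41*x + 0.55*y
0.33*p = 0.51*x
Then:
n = 0.00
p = 0.00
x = 0.00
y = -1.27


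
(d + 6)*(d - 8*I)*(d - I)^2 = d^4 + 6*d^3 - 10*I*d^3 - 17*d^2 - 60*I*d^2 - 102*d + 8*I*d + 48*I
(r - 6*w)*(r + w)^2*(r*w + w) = r^4*w - 4*r^3*w^2 + r^3*w - 11*r^2*w^3 - 4*r^2*w^2 - 6*r*w^4 - 11*r*w^3 - 6*w^4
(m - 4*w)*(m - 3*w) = m^2 - 7*m*w + 12*w^2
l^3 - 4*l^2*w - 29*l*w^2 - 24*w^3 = (l - 8*w)*(l + w)*(l + 3*w)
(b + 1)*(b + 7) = b^2 + 8*b + 7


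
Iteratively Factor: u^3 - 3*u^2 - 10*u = (u - 5)*(u^2 + 2*u) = (u - 5)*(u + 2)*(u)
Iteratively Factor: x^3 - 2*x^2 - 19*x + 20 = (x - 5)*(x^2 + 3*x - 4) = (x - 5)*(x + 4)*(x - 1)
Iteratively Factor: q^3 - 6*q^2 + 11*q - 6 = (q - 1)*(q^2 - 5*q + 6) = (q - 3)*(q - 1)*(q - 2)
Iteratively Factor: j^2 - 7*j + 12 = (j - 4)*(j - 3)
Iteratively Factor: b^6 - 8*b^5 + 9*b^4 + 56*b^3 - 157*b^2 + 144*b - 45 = (b - 3)*(b^5 - 5*b^4 - 6*b^3 + 38*b^2 - 43*b + 15) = (b - 3)*(b - 1)*(b^4 - 4*b^3 - 10*b^2 + 28*b - 15) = (b - 3)*(b - 1)^2*(b^3 - 3*b^2 - 13*b + 15) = (b - 3)*(b - 1)^3*(b^2 - 2*b - 15) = (b - 3)*(b - 1)^3*(b + 3)*(b - 5)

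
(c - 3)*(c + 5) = c^2 + 2*c - 15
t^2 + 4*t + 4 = (t + 2)^2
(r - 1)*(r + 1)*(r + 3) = r^3 + 3*r^2 - r - 3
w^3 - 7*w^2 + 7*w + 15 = (w - 5)*(w - 3)*(w + 1)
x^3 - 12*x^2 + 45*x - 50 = (x - 5)^2*(x - 2)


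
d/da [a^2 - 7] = 2*a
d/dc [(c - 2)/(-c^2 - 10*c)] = (c^2 - 4*c - 20)/(c^2*(c^2 + 20*c + 100))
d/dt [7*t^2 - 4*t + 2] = 14*t - 4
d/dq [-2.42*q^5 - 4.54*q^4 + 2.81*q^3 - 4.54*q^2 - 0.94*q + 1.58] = -12.1*q^4 - 18.16*q^3 + 8.43*q^2 - 9.08*q - 0.94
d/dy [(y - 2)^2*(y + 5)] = (y - 2)*(3*y + 8)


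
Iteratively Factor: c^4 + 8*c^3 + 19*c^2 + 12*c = (c + 1)*(c^3 + 7*c^2 + 12*c) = (c + 1)*(c + 4)*(c^2 + 3*c) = (c + 1)*(c + 3)*(c + 4)*(c)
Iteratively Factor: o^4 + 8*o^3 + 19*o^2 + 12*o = (o)*(o^3 + 8*o^2 + 19*o + 12) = o*(o + 3)*(o^2 + 5*o + 4) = o*(o + 3)*(o + 4)*(o + 1)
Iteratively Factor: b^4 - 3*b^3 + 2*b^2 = (b - 2)*(b^3 - b^2) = b*(b - 2)*(b^2 - b) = b^2*(b - 2)*(b - 1)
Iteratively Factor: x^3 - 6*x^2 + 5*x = (x - 5)*(x^2 - x) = (x - 5)*(x - 1)*(x)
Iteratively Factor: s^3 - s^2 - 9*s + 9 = (s - 1)*(s^2 - 9) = (s - 3)*(s - 1)*(s + 3)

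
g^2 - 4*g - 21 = (g - 7)*(g + 3)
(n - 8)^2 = n^2 - 16*n + 64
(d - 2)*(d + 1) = d^2 - d - 2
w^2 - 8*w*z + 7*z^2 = (w - 7*z)*(w - z)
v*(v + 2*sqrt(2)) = v^2 + 2*sqrt(2)*v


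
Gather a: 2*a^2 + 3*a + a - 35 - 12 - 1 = 2*a^2 + 4*a - 48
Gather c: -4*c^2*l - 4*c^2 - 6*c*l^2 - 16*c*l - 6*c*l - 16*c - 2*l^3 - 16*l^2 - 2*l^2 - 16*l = c^2*(-4*l - 4) + c*(-6*l^2 - 22*l - 16) - 2*l^3 - 18*l^2 - 16*l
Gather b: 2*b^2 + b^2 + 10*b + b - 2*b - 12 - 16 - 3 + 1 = 3*b^2 + 9*b - 30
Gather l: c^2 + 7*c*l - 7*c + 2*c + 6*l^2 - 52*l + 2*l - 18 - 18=c^2 - 5*c + 6*l^2 + l*(7*c - 50) - 36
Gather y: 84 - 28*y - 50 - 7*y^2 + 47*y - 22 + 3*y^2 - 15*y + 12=-4*y^2 + 4*y + 24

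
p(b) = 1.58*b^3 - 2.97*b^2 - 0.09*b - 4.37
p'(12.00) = 611.19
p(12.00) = 2297.11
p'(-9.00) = 437.31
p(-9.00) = -1395.95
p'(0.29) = -1.41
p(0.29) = -4.61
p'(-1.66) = 22.83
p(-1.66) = -19.63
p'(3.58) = 39.39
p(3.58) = 29.74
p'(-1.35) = 16.57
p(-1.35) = -13.55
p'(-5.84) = 196.26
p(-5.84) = -419.84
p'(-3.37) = 73.76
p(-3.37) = -98.27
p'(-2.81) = 54.03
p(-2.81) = -62.63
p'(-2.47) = 43.50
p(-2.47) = -46.08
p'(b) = 4.74*b^2 - 5.94*b - 0.09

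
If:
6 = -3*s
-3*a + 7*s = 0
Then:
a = -14/3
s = -2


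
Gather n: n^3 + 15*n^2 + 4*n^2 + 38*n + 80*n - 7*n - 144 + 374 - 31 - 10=n^3 + 19*n^2 + 111*n + 189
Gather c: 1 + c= c + 1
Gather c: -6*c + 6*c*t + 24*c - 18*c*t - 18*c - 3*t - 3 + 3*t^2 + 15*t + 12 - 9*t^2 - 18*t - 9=-12*c*t - 6*t^2 - 6*t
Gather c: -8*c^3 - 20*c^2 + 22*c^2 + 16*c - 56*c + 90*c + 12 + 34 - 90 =-8*c^3 + 2*c^2 + 50*c - 44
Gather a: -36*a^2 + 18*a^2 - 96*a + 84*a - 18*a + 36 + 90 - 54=-18*a^2 - 30*a + 72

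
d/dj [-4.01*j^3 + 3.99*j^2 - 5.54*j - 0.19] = -12.03*j^2 + 7.98*j - 5.54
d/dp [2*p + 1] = 2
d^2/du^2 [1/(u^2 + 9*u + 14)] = 2*(-u^2 - 9*u + (2*u + 9)^2 - 14)/(u^2 + 9*u + 14)^3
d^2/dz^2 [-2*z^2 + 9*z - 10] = -4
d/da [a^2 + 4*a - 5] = 2*a + 4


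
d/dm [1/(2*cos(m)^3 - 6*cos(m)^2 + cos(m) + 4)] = (6*cos(m)^2 - 12*cos(m) + 1)*sin(m)/(2*cos(m)^3 - 6*cos(m)^2 + cos(m) + 4)^2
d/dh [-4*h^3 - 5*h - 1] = -12*h^2 - 5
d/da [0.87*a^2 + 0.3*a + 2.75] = 1.74*a + 0.3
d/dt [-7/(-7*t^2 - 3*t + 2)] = 7*(-14*t - 3)/(7*t^2 + 3*t - 2)^2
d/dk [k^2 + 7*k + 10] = 2*k + 7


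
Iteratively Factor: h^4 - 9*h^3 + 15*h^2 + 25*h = (h - 5)*(h^3 - 4*h^2 - 5*h) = h*(h - 5)*(h^2 - 4*h - 5) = h*(h - 5)*(h + 1)*(h - 5)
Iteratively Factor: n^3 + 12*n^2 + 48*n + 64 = (n + 4)*(n^2 + 8*n + 16) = (n + 4)^2*(n + 4)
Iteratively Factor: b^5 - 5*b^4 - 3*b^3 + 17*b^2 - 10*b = (b - 1)*(b^4 - 4*b^3 - 7*b^2 + 10*b) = (b - 1)*(b + 2)*(b^3 - 6*b^2 + 5*b) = (b - 1)^2*(b + 2)*(b^2 - 5*b) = (b - 5)*(b - 1)^2*(b + 2)*(b)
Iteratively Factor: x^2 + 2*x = (x + 2)*(x)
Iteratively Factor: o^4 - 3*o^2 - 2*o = (o)*(o^3 - 3*o - 2) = o*(o + 1)*(o^2 - o - 2) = o*(o - 2)*(o + 1)*(o + 1)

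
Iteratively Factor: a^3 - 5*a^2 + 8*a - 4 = (a - 1)*(a^2 - 4*a + 4) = (a - 2)*(a - 1)*(a - 2)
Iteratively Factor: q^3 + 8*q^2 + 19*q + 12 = (q + 1)*(q^2 + 7*q + 12) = (q + 1)*(q + 4)*(q + 3)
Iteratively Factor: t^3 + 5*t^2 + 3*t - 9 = (t + 3)*(t^2 + 2*t - 3) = (t - 1)*(t + 3)*(t + 3)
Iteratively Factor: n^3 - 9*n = (n + 3)*(n^2 - 3*n) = n*(n + 3)*(n - 3)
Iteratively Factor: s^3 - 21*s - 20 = (s + 4)*(s^2 - 4*s - 5) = (s + 1)*(s + 4)*(s - 5)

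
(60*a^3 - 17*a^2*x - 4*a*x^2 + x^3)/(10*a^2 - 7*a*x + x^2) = (-12*a^2 + a*x + x^2)/(-2*a + x)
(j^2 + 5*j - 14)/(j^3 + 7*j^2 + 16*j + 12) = (j^2 + 5*j - 14)/(j^3 + 7*j^2 + 16*j + 12)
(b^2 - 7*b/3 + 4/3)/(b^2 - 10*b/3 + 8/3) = (b - 1)/(b - 2)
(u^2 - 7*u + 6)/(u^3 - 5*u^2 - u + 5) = (u - 6)/(u^2 - 4*u - 5)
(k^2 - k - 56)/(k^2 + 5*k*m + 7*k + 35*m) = (k - 8)/(k + 5*m)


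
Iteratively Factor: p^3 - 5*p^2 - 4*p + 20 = (p + 2)*(p^2 - 7*p + 10) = (p - 2)*(p + 2)*(p - 5)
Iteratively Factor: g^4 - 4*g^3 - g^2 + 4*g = (g + 1)*(g^3 - 5*g^2 + 4*g) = (g - 4)*(g + 1)*(g^2 - g) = (g - 4)*(g - 1)*(g + 1)*(g)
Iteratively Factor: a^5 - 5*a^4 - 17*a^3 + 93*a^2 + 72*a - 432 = (a - 4)*(a^4 - a^3 - 21*a^2 + 9*a + 108) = (a - 4)*(a - 3)*(a^3 + 2*a^2 - 15*a - 36) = (a - 4)^2*(a - 3)*(a^2 + 6*a + 9) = (a - 4)^2*(a - 3)*(a + 3)*(a + 3)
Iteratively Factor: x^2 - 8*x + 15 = (x - 3)*(x - 5)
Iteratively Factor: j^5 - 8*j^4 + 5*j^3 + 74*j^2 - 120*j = (j)*(j^4 - 8*j^3 + 5*j^2 + 74*j - 120) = j*(j - 2)*(j^3 - 6*j^2 - 7*j + 60) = j*(j - 5)*(j - 2)*(j^2 - j - 12) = j*(j - 5)*(j - 4)*(j - 2)*(j + 3)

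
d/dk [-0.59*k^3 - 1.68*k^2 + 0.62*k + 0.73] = -1.77*k^2 - 3.36*k + 0.62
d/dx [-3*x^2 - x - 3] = -6*x - 1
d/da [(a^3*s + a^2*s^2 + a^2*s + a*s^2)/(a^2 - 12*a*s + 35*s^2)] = s*(-2*a*(a - 6*s)*(a^2 + a*s + a + s) + (a^2 - 12*a*s + 35*s^2)*(3*a^2 + 2*a*s + 2*a + s))/(a^2 - 12*a*s + 35*s^2)^2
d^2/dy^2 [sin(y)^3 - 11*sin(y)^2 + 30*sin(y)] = -9*sin(y)^3 + 44*sin(y)^2 - 24*sin(y) - 22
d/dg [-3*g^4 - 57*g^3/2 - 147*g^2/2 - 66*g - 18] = -12*g^3 - 171*g^2/2 - 147*g - 66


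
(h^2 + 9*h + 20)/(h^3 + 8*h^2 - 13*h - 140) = (h + 4)/(h^2 + 3*h - 28)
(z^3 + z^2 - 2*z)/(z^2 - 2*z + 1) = z*(z + 2)/(z - 1)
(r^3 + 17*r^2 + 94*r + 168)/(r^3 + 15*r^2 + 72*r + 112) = (r + 6)/(r + 4)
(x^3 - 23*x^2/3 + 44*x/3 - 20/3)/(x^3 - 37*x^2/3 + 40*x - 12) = (3*x^3 - 23*x^2 + 44*x - 20)/(3*x^3 - 37*x^2 + 120*x - 36)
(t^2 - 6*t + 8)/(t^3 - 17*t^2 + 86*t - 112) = (t - 4)/(t^2 - 15*t + 56)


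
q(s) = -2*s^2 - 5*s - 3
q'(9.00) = -41.00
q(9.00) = -210.00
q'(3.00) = -17.00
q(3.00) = -36.00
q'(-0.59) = -2.64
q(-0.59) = -0.75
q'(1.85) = -12.40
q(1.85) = -19.10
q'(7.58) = -35.32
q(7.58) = -155.81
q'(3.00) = -17.00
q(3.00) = -36.00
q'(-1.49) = 0.96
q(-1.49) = 0.01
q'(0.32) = -6.28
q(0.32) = -4.80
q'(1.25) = -10.00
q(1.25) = -12.38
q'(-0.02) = -4.92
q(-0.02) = -2.90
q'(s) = -4*s - 5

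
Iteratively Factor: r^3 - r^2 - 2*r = (r - 2)*(r^2 + r) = r*(r - 2)*(r + 1)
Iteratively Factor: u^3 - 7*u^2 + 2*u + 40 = (u - 4)*(u^2 - 3*u - 10) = (u - 5)*(u - 4)*(u + 2)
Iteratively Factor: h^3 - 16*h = (h - 4)*(h^2 + 4*h) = (h - 4)*(h + 4)*(h)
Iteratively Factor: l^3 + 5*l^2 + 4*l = (l + 4)*(l^2 + l) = (l + 1)*(l + 4)*(l)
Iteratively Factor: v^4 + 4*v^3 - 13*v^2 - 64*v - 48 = (v - 4)*(v^3 + 8*v^2 + 19*v + 12) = (v - 4)*(v + 3)*(v^2 + 5*v + 4) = (v - 4)*(v + 3)*(v + 4)*(v + 1)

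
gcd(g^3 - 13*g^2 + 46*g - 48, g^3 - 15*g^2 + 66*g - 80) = g^2 - 10*g + 16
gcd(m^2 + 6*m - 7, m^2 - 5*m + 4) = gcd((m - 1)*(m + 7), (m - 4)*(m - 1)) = m - 1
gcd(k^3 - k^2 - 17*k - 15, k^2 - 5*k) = k - 5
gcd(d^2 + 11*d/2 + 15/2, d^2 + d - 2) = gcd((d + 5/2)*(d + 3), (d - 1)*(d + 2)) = 1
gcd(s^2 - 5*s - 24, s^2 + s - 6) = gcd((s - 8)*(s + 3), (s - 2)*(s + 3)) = s + 3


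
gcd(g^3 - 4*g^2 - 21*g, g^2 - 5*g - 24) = g + 3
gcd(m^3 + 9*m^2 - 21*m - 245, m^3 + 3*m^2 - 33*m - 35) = m^2 + 2*m - 35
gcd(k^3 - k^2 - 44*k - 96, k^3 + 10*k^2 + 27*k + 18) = k + 3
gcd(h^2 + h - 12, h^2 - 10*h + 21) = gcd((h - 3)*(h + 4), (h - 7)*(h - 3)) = h - 3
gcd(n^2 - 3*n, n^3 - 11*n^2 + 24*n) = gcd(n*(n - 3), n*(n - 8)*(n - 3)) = n^2 - 3*n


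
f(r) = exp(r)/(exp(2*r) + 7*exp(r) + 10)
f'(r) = (-2*exp(2*r) - 7*exp(r))*exp(r)/(exp(2*r) + 7*exp(r) + 10)^2 + exp(r)/(exp(2*r) + 7*exp(r) + 10) = (10 - exp(2*r))*exp(r)/(exp(4*r) + 14*exp(3*r) + 69*exp(2*r) + 140*exp(r) + 100)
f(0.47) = 0.07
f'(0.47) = 0.02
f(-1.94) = 0.01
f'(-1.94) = 0.01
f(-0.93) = 0.03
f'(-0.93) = 0.02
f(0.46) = 0.07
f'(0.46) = 0.02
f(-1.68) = 0.02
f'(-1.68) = 0.01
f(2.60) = 0.05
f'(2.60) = -0.03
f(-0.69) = 0.04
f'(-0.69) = 0.03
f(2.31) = 0.06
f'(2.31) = -0.03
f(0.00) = 0.06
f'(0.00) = 0.03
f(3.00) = 0.04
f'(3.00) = -0.03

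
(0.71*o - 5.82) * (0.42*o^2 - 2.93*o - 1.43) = 0.2982*o^3 - 4.5247*o^2 + 16.0373*o + 8.3226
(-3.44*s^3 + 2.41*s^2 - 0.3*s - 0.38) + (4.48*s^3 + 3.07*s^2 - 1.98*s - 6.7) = 1.04*s^3 + 5.48*s^2 - 2.28*s - 7.08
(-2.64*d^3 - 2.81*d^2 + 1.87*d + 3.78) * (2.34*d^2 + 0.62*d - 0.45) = -6.1776*d^5 - 8.2122*d^4 + 3.8216*d^3 + 11.2691*d^2 + 1.5021*d - 1.701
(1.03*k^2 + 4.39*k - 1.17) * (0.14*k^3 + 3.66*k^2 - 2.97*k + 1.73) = 0.1442*k^5 + 4.3844*k^4 + 12.8445*k^3 - 15.5386*k^2 + 11.0696*k - 2.0241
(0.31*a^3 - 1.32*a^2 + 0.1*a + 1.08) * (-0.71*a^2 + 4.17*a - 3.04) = -0.2201*a^5 + 2.2299*a^4 - 6.5178*a^3 + 3.663*a^2 + 4.1996*a - 3.2832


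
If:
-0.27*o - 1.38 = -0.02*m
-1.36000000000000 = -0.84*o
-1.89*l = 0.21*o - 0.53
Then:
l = 0.10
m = 90.86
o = 1.62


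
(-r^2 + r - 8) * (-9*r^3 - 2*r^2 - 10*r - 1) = 9*r^5 - 7*r^4 + 80*r^3 + 7*r^2 + 79*r + 8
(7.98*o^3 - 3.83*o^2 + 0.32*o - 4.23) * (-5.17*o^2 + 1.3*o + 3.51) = -41.2566*o^5 + 30.1751*o^4 + 21.3764*o^3 + 8.8418*o^2 - 4.3758*o - 14.8473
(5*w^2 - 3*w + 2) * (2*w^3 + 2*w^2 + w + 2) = 10*w^5 + 4*w^4 + 3*w^3 + 11*w^2 - 4*w + 4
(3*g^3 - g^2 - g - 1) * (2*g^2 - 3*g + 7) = 6*g^5 - 11*g^4 + 22*g^3 - 6*g^2 - 4*g - 7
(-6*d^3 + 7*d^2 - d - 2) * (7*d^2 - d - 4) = -42*d^5 + 55*d^4 + 10*d^3 - 41*d^2 + 6*d + 8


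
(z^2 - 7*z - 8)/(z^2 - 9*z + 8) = (z + 1)/(z - 1)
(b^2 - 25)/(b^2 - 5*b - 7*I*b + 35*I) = (b + 5)/(b - 7*I)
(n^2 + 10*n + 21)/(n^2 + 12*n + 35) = (n + 3)/(n + 5)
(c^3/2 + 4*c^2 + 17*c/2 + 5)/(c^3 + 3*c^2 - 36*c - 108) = (c^3 + 8*c^2 + 17*c + 10)/(2*(c^3 + 3*c^2 - 36*c - 108))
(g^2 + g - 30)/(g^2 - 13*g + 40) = (g + 6)/(g - 8)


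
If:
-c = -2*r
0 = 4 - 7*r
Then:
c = 8/7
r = 4/7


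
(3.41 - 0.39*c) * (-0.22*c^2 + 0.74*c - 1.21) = 0.0858*c^3 - 1.0388*c^2 + 2.9953*c - 4.1261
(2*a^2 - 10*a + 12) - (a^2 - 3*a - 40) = a^2 - 7*a + 52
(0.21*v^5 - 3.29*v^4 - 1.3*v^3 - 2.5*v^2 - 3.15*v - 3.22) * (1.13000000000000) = 0.2373*v^5 - 3.7177*v^4 - 1.469*v^3 - 2.825*v^2 - 3.5595*v - 3.6386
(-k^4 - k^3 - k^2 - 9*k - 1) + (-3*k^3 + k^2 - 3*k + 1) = -k^4 - 4*k^3 - 12*k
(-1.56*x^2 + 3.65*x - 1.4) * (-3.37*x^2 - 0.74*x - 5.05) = 5.2572*x^4 - 11.1461*x^3 + 9.895*x^2 - 17.3965*x + 7.07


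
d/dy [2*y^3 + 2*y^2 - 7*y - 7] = 6*y^2 + 4*y - 7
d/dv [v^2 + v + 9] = 2*v + 1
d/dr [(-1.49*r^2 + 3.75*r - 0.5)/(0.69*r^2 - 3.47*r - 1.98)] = (2.5828*r^2 + 6.5904*r - 9.16)/(0.4761*r^4 - 4.7886*r^3 + 9.3085*r^2 + 13.7412*r + 3.9204)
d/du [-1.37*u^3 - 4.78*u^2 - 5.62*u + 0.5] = -4.11*u^2 - 9.56*u - 5.62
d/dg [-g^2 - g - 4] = -2*g - 1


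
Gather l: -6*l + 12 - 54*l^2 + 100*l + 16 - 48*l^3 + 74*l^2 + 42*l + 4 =-48*l^3 + 20*l^2 + 136*l + 32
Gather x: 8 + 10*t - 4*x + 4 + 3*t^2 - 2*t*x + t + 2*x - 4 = 3*t^2 + 11*t + x*(-2*t - 2) + 8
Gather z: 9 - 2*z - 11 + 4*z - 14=2*z - 16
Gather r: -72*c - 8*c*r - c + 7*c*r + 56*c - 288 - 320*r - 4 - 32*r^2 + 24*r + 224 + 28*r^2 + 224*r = -17*c - 4*r^2 + r*(-c - 72) - 68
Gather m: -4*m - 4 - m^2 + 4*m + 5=1 - m^2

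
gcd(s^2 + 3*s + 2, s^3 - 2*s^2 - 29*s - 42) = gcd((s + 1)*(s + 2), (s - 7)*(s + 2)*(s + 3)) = s + 2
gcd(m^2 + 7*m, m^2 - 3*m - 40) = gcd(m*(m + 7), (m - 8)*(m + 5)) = 1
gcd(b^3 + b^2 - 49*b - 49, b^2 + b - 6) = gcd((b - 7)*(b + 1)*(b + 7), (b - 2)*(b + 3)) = 1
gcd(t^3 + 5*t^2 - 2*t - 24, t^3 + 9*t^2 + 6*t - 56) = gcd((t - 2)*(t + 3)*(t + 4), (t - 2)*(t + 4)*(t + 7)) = t^2 + 2*t - 8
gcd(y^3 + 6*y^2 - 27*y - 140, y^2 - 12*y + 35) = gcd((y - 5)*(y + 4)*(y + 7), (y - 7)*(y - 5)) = y - 5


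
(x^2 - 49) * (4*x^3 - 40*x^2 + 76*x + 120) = 4*x^5 - 40*x^4 - 120*x^3 + 2080*x^2 - 3724*x - 5880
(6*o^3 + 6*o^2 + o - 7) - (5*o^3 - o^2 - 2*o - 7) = o^3 + 7*o^2 + 3*o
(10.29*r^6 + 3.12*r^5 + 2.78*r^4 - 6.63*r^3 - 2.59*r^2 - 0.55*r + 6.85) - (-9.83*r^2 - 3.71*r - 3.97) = 10.29*r^6 + 3.12*r^5 + 2.78*r^4 - 6.63*r^3 + 7.24*r^2 + 3.16*r + 10.82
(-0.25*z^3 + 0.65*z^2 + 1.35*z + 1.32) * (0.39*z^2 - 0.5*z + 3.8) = -0.0975*z^5 + 0.3785*z^4 - 0.7485*z^3 + 2.3098*z^2 + 4.47*z + 5.016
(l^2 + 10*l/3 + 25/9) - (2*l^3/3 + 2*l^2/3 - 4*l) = -2*l^3/3 + l^2/3 + 22*l/3 + 25/9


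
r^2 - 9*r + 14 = (r - 7)*(r - 2)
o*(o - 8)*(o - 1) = o^3 - 9*o^2 + 8*o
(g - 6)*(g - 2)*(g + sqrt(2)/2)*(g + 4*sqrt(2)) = g^4 - 8*g^3 + 9*sqrt(2)*g^3/2 - 36*sqrt(2)*g^2 + 16*g^2 - 32*g + 54*sqrt(2)*g + 48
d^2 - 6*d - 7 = (d - 7)*(d + 1)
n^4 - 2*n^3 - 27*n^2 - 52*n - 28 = (n - 7)*(n + 1)*(n + 2)^2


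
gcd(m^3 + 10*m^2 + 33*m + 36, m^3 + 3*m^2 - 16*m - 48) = m^2 + 7*m + 12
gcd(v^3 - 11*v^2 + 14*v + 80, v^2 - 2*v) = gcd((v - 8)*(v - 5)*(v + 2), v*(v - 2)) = 1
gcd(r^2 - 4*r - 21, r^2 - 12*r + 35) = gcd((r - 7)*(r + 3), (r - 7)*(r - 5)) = r - 7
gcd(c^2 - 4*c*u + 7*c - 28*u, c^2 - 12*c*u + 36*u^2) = 1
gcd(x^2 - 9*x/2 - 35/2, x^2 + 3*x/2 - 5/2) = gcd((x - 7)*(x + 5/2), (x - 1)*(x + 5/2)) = x + 5/2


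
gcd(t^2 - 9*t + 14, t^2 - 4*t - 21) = t - 7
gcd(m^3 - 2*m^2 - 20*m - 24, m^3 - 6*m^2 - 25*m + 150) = m - 6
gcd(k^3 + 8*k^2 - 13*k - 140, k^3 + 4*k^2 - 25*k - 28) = k^2 + 3*k - 28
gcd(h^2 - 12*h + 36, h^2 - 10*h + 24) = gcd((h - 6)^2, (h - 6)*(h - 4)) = h - 6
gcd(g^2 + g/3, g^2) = g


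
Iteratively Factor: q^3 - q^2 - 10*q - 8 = (q - 4)*(q^2 + 3*q + 2) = (q - 4)*(q + 1)*(q + 2)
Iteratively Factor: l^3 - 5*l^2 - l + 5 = (l - 1)*(l^2 - 4*l - 5) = (l - 1)*(l + 1)*(l - 5)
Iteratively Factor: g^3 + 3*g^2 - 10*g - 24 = (g + 4)*(g^2 - g - 6) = (g + 2)*(g + 4)*(g - 3)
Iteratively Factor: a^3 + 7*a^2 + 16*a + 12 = (a + 3)*(a^2 + 4*a + 4) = (a + 2)*(a + 3)*(a + 2)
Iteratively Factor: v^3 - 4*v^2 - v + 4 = (v - 4)*(v^2 - 1) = (v - 4)*(v - 1)*(v + 1)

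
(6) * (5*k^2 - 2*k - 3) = 30*k^2 - 12*k - 18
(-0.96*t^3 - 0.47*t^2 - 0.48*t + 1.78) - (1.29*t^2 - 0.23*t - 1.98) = -0.96*t^3 - 1.76*t^2 - 0.25*t + 3.76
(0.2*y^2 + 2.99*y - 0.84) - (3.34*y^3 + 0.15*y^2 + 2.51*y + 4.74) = -3.34*y^3 + 0.05*y^2 + 0.48*y - 5.58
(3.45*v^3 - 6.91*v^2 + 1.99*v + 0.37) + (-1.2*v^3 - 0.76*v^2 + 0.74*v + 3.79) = 2.25*v^3 - 7.67*v^2 + 2.73*v + 4.16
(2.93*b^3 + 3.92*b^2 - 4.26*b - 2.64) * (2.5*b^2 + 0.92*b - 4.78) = 7.325*b^5 + 12.4956*b^4 - 21.049*b^3 - 29.2568*b^2 + 17.934*b + 12.6192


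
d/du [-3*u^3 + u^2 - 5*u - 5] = -9*u^2 + 2*u - 5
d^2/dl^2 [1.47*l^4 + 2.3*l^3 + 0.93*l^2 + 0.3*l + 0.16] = 17.64*l^2 + 13.8*l + 1.86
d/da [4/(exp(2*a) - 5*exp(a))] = 4*(5 - 2*exp(a))*exp(-a)/(exp(a) - 5)^2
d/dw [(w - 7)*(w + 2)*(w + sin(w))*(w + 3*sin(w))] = (w - 7)*(w + 2)*(w + sin(w))*(3*cos(w) + 1) + (w - 7)*(w + 2)*(w + 3*sin(w))*(cos(w) + 1) + (w - 7)*(w + sin(w))*(w + 3*sin(w)) + (w + 2)*(w + sin(w))*(w + 3*sin(w))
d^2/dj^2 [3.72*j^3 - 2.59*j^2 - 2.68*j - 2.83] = 22.32*j - 5.18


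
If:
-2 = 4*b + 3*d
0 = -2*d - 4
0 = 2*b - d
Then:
No Solution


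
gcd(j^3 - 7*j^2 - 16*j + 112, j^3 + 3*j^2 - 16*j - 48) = j^2 - 16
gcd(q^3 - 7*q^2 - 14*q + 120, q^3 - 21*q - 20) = q^2 - q - 20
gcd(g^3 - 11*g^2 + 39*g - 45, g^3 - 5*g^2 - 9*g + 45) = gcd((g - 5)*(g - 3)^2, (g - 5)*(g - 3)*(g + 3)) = g^2 - 8*g + 15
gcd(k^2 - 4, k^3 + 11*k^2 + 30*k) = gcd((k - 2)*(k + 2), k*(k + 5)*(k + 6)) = 1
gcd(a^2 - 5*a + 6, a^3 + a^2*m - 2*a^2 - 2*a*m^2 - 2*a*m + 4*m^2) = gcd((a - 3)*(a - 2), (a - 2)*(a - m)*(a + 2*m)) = a - 2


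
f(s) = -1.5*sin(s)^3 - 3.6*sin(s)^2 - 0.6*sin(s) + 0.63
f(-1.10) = -0.63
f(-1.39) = -0.84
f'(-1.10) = 1.02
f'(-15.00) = -1.66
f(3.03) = 0.52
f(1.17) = -4.15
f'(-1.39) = 0.38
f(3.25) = 0.65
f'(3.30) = -0.42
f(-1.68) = -0.86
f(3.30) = 0.64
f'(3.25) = -0.13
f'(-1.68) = -0.23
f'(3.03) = 1.45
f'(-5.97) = -3.09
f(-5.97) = 0.06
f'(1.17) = -4.31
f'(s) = -4.5*sin(s)^2*cos(s) - 7.2*sin(s)*cos(s) - 0.6*cos(s)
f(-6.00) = 0.15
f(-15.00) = -0.09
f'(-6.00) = -2.85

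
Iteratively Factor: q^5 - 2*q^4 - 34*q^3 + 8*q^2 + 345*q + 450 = (q + 2)*(q^4 - 4*q^3 - 26*q^2 + 60*q + 225) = (q + 2)*(q + 3)*(q^3 - 7*q^2 - 5*q + 75) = (q + 2)*(q + 3)^2*(q^2 - 10*q + 25) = (q - 5)*(q + 2)*(q + 3)^2*(q - 5)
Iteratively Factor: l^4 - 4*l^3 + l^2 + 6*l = (l + 1)*(l^3 - 5*l^2 + 6*l) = (l - 3)*(l + 1)*(l^2 - 2*l) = l*(l - 3)*(l + 1)*(l - 2)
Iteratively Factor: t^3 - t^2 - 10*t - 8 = (t + 1)*(t^2 - 2*t - 8) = (t + 1)*(t + 2)*(t - 4)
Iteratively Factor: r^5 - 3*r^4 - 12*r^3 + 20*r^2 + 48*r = (r - 3)*(r^4 - 12*r^2 - 16*r) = r*(r - 3)*(r^3 - 12*r - 16) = r*(r - 3)*(r + 2)*(r^2 - 2*r - 8) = r*(r - 3)*(r + 2)^2*(r - 4)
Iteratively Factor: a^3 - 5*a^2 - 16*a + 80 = (a - 4)*(a^2 - a - 20) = (a - 4)*(a + 4)*(a - 5)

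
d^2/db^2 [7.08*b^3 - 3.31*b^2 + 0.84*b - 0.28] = 42.48*b - 6.62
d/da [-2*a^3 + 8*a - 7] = 8 - 6*a^2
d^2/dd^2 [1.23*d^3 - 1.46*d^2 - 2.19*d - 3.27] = 7.38*d - 2.92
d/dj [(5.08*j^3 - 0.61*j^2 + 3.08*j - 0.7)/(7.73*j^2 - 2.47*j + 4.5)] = (39.2684*j^4 - 25.0952*j^3 + 46.2783*j^2 + 5.332*j + 12.131)/(59.7529*j^4 - 38.1862*j^3 + 75.6709*j^2 - 22.23*j + 20.25)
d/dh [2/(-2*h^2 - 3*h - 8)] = 2*(4*h + 3)/(2*h^2 + 3*h + 8)^2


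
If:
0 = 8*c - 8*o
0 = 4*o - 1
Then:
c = 1/4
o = 1/4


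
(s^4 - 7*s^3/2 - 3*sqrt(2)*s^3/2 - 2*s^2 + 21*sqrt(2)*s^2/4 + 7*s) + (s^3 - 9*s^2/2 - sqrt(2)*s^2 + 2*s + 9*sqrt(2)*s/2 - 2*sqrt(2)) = s^4 - 5*s^3/2 - 3*sqrt(2)*s^3/2 - 13*s^2/2 + 17*sqrt(2)*s^2/4 + 9*sqrt(2)*s/2 + 9*s - 2*sqrt(2)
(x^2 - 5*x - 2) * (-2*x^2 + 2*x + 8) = -2*x^4 + 12*x^3 + 2*x^2 - 44*x - 16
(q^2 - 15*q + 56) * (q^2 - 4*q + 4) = q^4 - 19*q^3 + 120*q^2 - 284*q + 224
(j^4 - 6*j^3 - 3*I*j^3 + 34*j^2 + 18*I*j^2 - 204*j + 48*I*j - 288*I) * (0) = 0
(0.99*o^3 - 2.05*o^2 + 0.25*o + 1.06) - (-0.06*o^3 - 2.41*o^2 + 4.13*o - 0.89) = 1.05*o^3 + 0.36*o^2 - 3.88*o + 1.95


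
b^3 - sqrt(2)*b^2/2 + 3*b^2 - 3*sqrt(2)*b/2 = b*(b + 3)*(b - sqrt(2)/2)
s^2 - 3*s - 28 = (s - 7)*(s + 4)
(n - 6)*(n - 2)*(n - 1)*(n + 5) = n^4 - 4*n^3 - 25*n^2 + 88*n - 60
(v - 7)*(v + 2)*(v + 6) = v^3 + v^2 - 44*v - 84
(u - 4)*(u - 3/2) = u^2 - 11*u/2 + 6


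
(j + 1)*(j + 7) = j^2 + 8*j + 7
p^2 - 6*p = p*(p - 6)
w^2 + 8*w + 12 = (w + 2)*(w + 6)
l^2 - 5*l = l*(l - 5)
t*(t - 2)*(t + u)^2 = t^4 + 2*t^3*u - 2*t^3 + t^2*u^2 - 4*t^2*u - 2*t*u^2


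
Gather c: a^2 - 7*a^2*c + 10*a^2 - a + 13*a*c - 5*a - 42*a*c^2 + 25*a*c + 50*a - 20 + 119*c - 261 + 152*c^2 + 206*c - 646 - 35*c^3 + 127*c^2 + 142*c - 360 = 11*a^2 + 44*a - 35*c^3 + c^2*(279 - 42*a) + c*(-7*a^2 + 38*a + 467) - 1287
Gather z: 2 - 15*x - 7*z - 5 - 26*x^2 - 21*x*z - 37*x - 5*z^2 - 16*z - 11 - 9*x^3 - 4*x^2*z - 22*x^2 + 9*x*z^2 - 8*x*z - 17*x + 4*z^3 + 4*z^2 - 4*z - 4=-9*x^3 - 48*x^2 - 69*x + 4*z^3 + z^2*(9*x - 1) + z*(-4*x^2 - 29*x - 27) - 18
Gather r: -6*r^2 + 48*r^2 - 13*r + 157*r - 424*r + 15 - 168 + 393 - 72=42*r^2 - 280*r + 168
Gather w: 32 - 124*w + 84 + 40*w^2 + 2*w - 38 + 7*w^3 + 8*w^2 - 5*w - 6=7*w^3 + 48*w^2 - 127*w + 72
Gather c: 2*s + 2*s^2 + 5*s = 2*s^2 + 7*s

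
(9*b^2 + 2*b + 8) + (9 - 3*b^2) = 6*b^2 + 2*b + 17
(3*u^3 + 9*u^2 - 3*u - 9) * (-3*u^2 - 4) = -9*u^5 - 27*u^4 - 3*u^3 - 9*u^2 + 12*u + 36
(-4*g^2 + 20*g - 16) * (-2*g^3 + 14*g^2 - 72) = 8*g^5 - 96*g^4 + 312*g^3 + 64*g^2 - 1440*g + 1152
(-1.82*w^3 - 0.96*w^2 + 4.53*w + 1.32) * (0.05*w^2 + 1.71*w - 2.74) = -0.091*w^5 - 3.1602*w^4 + 3.5717*w^3 + 10.4427*w^2 - 10.155*w - 3.6168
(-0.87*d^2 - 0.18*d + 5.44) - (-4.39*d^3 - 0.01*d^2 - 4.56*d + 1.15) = 4.39*d^3 - 0.86*d^2 + 4.38*d + 4.29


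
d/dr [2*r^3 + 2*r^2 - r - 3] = 6*r^2 + 4*r - 1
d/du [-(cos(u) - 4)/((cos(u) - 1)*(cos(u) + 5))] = (sin(u)^2 + 8*cos(u) + 10)*sin(u)/((cos(u) - 1)^2*(cos(u) + 5)^2)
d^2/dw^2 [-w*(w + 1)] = -2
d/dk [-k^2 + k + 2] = 1 - 2*k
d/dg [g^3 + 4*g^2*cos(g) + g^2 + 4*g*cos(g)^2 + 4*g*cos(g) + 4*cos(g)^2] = -4*g^2*sin(g) + 3*g^2 - 4*g*sin(g) - 4*g*sin(2*g) + 8*g*cos(g) + 2*g - 4*sin(2*g) + 4*cos(g)^2 + 4*cos(g)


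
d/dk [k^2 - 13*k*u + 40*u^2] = 2*k - 13*u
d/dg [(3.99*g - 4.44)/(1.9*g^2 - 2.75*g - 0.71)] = (-7.581*g^2 + 16.872*g - 15.0429)/(3.61*g^4 - 10.45*g^3 + 4.8645*g^2 + 3.905*g + 0.5041)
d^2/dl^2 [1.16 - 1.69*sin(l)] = 1.69*sin(l)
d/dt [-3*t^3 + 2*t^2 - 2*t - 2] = -9*t^2 + 4*t - 2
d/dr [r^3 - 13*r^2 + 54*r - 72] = 3*r^2 - 26*r + 54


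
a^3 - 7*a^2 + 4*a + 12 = (a - 6)*(a - 2)*(a + 1)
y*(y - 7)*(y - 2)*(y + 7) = y^4 - 2*y^3 - 49*y^2 + 98*y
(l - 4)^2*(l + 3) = l^3 - 5*l^2 - 8*l + 48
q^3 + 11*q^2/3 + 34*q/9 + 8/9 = (q + 1/3)*(q + 4/3)*(q + 2)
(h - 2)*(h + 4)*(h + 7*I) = h^3 + 2*h^2 + 7*I*h^2 - 8*h + 14*I*h - 56*I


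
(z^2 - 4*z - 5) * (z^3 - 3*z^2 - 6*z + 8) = z^5 - 7*z^4 + z^3 + 47*z^2 - 2*z - 40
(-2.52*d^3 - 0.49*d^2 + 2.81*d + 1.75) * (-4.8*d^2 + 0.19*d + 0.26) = 12.096*d^5 + 1.8732*d^4 - 14.2363*d^3 - 7.9935*d^2 + 1.0631*d + 0.455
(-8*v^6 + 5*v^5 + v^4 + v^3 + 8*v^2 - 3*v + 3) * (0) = 0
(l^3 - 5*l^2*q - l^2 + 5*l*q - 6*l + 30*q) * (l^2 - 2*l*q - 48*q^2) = l^5 - 7*l^4*q - l^4 - 38*l^3*q^2 + 7*l^3*q - 6*l^3 + 240*l^2*q^3 + 38*l^2*q^2 + 42*l^2*q - 240*l*q^3 + 228*l*q^2 - 1440*q^3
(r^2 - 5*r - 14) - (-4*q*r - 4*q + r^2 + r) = 4*q*r + 4*q - 6*r - 14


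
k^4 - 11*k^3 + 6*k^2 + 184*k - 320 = (k - 8)*(k - 5)*(k - 2)*(k + 4)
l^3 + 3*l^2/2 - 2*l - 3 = (l + 3/2)*(l - sqrt(2))*(l + sqrt(2))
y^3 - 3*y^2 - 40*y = y*(y - 8)*(y + 5)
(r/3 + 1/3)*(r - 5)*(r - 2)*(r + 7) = r^4/3 + r^3/3 - 13*r^2 + 31*r/3 + 70/3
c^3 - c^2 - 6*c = c*(c - 3)*(c + 2)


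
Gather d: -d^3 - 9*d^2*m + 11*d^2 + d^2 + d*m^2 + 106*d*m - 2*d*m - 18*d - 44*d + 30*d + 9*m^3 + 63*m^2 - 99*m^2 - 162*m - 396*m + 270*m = -d^3 + d^2*(12 - 9*m) + d*(m^2 + 104*m - 32) + 9*m^3 - 36*m^2 - 288*m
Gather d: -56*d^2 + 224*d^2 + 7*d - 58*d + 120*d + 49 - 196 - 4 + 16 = 168*d^2 + 69*d - 135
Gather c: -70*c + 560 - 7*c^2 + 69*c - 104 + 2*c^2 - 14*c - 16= -5*c^2 - 15*c + 440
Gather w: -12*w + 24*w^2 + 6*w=24*w^2 - 6*w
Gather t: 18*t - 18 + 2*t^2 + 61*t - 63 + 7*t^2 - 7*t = 9*t^2 + 72*t - 81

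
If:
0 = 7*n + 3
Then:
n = -3/7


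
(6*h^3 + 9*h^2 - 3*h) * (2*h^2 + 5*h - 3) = 12*h^5 + 48*h^4 + 21*h^3 - 42*h^2 + 9*h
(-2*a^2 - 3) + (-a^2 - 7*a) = -3*a^2 - 7*a - 3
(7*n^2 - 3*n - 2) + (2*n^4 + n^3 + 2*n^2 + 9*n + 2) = 2*n^4 + n^3 + 9*n^2 + 6*n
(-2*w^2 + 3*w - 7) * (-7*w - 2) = 14*w^3 - 17*w^2 + 43*w + 14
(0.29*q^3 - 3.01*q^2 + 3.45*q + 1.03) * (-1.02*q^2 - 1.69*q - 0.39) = -0.2958*q^5 + 2.5801*q^4 + 1.4548*q^3 - 5.7072*q^2 - 3.0862*q - 0.4017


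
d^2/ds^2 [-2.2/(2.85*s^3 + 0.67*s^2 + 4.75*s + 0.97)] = ((37.62*s + 2.948)*(2.85*s^3 + 0.67*s^2 + 4.75*s + 0.97) - 2.2*(8.55*s^2 + 1.34*s + 4.75)*(17.1*s^2 + 2.68*s + 9.5))/(2.85*s^3 + 0.67*s^2 + 4.75*s + 0.97)^3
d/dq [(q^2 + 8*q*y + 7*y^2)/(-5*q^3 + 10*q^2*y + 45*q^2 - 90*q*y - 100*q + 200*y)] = (-2*(q + 4*y)*(q^3 - 2*q^2*y - 9*q^2 + 18*q*y + 20*q - 40*y) + (q^2 + 8*q*y + 7*y^2)*(3*q^2 - 4*q*y - 18*q + 18*y + 20))/(5*(q^3 - 2*q^2*y - 9*q^2 + 18*q*y + 20*q - 40*y)^2)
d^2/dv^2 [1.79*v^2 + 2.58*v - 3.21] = 3.58000000000000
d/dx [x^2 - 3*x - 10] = 2*x - 3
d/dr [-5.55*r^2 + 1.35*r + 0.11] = 1.35 - 11.1*r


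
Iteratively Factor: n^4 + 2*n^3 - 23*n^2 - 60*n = (n + 3)*(n^3 - n^2 - 20*n) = (n + 3)*(n + 4)*(n^2 - 5*n) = (n - 5)*(n + 3)*(n + 4)*(n)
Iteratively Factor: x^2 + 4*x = (x + 4)*(x)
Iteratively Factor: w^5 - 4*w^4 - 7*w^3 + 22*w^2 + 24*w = (w + 2)*(w^4 - 6*w^3 + 5*w^2 + 12*w) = (w - 3)*(w + 2)*(w^3 - 3*w^2 - 4*w) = (w - 4)*(w - 3)*(w + 2)*(w^2 + w) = (w - 4)*(w - 3)*(w + 1)*(w + 2)*(w)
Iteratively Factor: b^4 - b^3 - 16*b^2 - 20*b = (b)*(b^3 - b^2 - 16*b - 20) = b*(b + 2)*(b^2 - 3*b - 10) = b*(b + 2)^2*(b - 5)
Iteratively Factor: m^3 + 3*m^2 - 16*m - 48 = (m + 4)*(m^2 - m - 12) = (m + 3)*(m + 4)*(m - 4)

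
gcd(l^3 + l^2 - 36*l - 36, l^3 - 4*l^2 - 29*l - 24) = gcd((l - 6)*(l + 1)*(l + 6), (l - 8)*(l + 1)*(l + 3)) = l + 1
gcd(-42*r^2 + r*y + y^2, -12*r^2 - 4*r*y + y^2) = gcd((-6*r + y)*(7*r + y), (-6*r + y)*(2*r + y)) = -6*r + y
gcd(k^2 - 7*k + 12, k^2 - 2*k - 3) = k - 3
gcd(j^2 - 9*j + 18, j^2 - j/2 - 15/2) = j - 3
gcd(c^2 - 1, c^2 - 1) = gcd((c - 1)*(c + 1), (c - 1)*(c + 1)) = c^2 - 1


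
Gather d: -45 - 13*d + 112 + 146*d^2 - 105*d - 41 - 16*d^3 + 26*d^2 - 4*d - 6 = -16*d^3 + 172*d^2 - 122*d + 20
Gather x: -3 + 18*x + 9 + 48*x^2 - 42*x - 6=48*x^2 - 24*x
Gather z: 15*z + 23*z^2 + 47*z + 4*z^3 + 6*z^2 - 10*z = 4*z^3 + 29*z^2 + 52*z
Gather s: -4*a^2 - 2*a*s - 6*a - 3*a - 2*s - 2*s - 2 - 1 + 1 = -4*a^2 - 9*a + s*(-2*a - 4) - 2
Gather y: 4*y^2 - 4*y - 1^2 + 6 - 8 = 4*y^2 - 4*y - 3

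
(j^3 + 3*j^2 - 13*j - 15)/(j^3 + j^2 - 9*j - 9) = (j + 5)/(j + 3)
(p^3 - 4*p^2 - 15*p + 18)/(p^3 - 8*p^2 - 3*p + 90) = (p - 1)/(p - 5)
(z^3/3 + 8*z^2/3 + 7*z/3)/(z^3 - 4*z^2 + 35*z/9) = 3*(z^2 + 8*z + 7)/(9*z^2 - 36*z + 35)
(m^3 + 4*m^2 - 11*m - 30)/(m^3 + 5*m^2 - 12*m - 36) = (m + 5)/(m + 6)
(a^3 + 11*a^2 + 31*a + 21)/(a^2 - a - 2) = (a^2 + 10*a + 21)/(a - 2)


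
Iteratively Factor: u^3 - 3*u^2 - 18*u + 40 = (u + 4)*(u^2 - 7*u + 10) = (u - 2)*(u + 4)*(u - 5)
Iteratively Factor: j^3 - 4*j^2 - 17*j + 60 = (j - 5)*(j^2 + j - 12) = (j - 5)*(j - 3)*(j + 4)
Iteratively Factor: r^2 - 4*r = (r - 4)*(r)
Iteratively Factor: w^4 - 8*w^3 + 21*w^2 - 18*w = (w - 3)*(w^3 - 5*w^2 + 6*w) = (w - 3)^2*(w^2 - 2*w) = (w - 3)^2*(w - 2)*(w)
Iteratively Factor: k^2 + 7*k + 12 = (k + 3)*(k + 4)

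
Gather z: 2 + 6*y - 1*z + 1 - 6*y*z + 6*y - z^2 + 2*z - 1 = 12*y - z^2 + z*(1 - 6*y) + 2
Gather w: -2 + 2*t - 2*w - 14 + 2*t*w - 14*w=2*t + w*(2*t - 16) - 16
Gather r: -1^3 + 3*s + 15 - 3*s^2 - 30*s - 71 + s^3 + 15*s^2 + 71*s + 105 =s^3 + 12*s^2 + 44*s + 48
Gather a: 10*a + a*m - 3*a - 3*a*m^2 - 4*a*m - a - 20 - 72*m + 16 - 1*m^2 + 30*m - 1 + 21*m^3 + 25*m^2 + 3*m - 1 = a*(-3*m^2 - 3*m + 6) + 21*m^3 + 24*m^2 - 39*m - 6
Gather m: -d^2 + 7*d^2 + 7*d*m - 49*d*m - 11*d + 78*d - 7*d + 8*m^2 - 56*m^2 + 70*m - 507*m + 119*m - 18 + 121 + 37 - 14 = 6*d^2 + 60*d - 48*m^2 + m*(-42*d - 318) + 126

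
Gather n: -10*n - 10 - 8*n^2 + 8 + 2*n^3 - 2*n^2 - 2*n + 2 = 2*n^3 - 10*n^2 - 12*n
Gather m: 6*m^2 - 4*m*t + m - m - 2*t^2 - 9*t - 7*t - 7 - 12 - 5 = 6*m^2 - 4*m*t - 2*t^2 - 16*t - 24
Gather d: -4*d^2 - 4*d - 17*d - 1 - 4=-4*d^2 - 21*d - 5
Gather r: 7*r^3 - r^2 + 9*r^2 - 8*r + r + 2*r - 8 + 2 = 7*r^3 + 8*r^2 - 5*r - 6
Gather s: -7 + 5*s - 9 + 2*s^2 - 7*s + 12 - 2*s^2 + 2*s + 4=0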